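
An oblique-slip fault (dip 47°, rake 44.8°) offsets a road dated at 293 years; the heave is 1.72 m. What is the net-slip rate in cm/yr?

dip-slip = heave / cos(dip) = 1.72 / cos(47°) = 2.522 m
net slip = dip-slip / sin(rake) = 2.522 / sin(44.8°) = 3.579 m
rate = 3.579 m / 293 years = 0.0122 m/yr = 1.22 cm/yr

1.22 cm/yr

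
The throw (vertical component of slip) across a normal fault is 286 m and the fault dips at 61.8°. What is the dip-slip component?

dip-slip = throw / sin(dip) = 286 / sin(61.8°) = 325 m

325 m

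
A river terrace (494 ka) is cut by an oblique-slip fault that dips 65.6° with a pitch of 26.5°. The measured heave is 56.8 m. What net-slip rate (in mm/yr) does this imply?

dip-slip = heave / cos(dip) = 56.8 / cos(65.6°) = 137.5 m
net slip = dip-slip / sin(rake) = 137.5 / sin(26.5°) = 308.1 m
rate = 308.1 m / 494 ka = 0.000624 m/yr = 0.624 mm/yr

0.624 mm/yr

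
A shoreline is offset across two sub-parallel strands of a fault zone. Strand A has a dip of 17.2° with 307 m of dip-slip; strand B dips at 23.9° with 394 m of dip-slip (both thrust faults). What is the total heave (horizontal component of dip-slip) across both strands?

heave_A = 307 × cos(17.2°) = 293.3 m
heave_B = 394 × cos(23.9°) = 360.2 m
total = 293.3 + 360.2 = 653 m

653 m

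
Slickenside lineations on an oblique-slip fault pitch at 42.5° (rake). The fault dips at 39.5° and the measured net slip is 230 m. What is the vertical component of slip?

dip-slip = net slip × sin(rake) = 230 m × sin(42.5°) = 155.4 m
throw = dip-slip × sin(dip) = 155.4 × sin(39.5°) = 98.8 m

98.8 m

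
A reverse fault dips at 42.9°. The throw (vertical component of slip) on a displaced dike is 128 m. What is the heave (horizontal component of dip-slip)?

heave = throw / tan(dip) = 128 / tan(42.9°) = 138 m

138 m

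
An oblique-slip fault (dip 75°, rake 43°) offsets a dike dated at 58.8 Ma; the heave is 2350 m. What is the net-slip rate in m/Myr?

dip-slip = heave / cos(dip) = 2350 / cos(75°) = 9080 m
net slip = dip-slip / sin(rake) = 9080 / sin(43°) = 13310 m
rate = 13310 m / 58.8 Ma = 0.000226 m/yr = 226 m/Myr

226 m/Myr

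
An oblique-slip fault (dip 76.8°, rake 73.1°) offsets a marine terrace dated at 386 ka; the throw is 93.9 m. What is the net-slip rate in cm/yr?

dip-slip = throw / sin(dip) = 93.9 / sin(76.8°) = 96.45 m
net slip = dip-slip / sin(rake) = 96.45 / sin(73.1°) = 100.8 m
rate = 100.8 m / 386 ka = 0.000261 m/yr = 0.0261 cm/yr

0.0261 cm/yr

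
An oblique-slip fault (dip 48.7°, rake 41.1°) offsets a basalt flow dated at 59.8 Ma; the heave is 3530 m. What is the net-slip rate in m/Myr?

136 m/Myr

dip-slip = heave / cos(dip) = 3530 / cos(48.7°) = 5348 m
net slip = dip-slip / sin(rake) = 5348 / sin(41.1°) = 8136 m
rate = 8136 m / 59.8 Ma = 0.000136 m/yr = 136 m/Myr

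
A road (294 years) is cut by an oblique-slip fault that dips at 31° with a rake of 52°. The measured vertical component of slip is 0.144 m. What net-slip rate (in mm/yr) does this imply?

dip-slip = throw / sin(dip) = 0.144 / sin(31°) = 0.2796 m
net slip = dip-slip / sin(rake) = 0.2796 / sin(52°) = 0.3548 m
rate = 0.3548 m / 294 years = 0.00121 m/yr = 1.21 mm/yr

1.21 mm/yr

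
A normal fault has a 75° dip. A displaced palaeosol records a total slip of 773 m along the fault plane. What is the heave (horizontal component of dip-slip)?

heave = dip-slip × cos(dip) = 773 m × cos(75°) = 200 m

200 m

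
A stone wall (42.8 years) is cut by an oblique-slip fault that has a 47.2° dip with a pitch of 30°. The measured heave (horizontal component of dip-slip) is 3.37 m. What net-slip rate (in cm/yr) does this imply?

dip-slip = heave / cos(dip) = 3.37 / cos(47.2°) = 4.960 m
net slip = dip-slip / sin(rake) = 4.960 / sin(30°) = 9.920 m
rate = 9.920 m / 42.8 years = 0.232 m/yr = 23.2 cm/yr

23.2 cm/yr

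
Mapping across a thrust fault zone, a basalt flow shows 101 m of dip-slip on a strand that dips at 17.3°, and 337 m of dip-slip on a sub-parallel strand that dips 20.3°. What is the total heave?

412 m

heave_A = 101 × cos(17.3°) = 96.43 m
heave_B = 337 × cos(20.3°) = 316.1 m
total = 96.43 + 316.1 = 412 m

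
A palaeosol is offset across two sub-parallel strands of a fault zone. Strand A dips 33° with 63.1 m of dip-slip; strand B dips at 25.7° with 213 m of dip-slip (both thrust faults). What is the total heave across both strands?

heave_A = 63.1 × cos(33°) = 52.92 m
heave_B = 213 × cos(25.7°) = 191.9 m
total = 52.92 + 191.9 = 245 m

245 m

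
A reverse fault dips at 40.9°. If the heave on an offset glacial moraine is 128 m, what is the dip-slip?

dip-slip = heave / cos(dip) = 128 / cos(40.9°) = 169 m

169 m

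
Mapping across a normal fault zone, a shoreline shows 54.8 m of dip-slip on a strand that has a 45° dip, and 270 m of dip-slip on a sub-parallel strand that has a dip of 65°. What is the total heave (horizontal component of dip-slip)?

heave_A = 54.8 × cos(45°) = 38.75 m
heave_B = 270 × cos(65°) = 114.1 m
total = 38.75 + 114.1 = 153 m

153 m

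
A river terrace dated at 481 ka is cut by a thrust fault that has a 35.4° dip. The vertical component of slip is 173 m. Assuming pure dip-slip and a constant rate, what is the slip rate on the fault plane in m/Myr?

621 m/Myr

dip-slip = throw / sin(dip) = 173 m / sin(35.4°) = 298.6 m
rate = 298.6 m / 481 ka = 0.000621 m/yr = 621 m/Myr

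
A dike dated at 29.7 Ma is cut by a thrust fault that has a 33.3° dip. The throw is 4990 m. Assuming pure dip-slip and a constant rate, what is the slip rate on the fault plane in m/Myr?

dip-slip = throw / sin(dip) = 4990 m / sin(33.3°) = 9089 m
rate = 9089 m / 29.7 Ma = 0.000306 m/yr = 306 m/Myr

306 m/Myr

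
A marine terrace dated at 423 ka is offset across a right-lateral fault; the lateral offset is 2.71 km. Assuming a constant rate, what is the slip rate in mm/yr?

6.41 mm/yr

rate = 2.71 km / 423 ka = 0.00641 m/yr = 6.41 mm/yr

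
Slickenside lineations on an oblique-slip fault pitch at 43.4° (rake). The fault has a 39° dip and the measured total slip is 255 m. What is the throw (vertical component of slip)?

dip-slip = net slip × sin(rake) = 255 m × sin(43.4°) = 175.2 m
throw = dip-slip × sin(dip) = 175.2 × sin(39°) = 110 m

110 m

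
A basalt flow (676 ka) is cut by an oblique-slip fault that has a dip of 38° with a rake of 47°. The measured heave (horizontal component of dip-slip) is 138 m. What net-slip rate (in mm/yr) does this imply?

0.354 mm/yr

dip-slip = heave / cos(dip) = 138 / cos(38°) = 175.1 m
net slip = dip-slip / sin(rake) = 175.1 / sin(47°) = 239.5 m
rate = 239.5 m / 676 ka = 0.000354 m/yr = 0.354 mm/yr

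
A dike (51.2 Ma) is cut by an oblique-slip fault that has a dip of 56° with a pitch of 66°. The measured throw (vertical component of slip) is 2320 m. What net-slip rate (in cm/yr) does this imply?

0.00598 cm/yr

dip-slip = throw / sin(dip) = 2320 / sin(56°) = 2798 m
net slip = dip-slip / sin(rake) = 2798 / sin(66°) = 3063 m
rate = 3063 m / 51.2 Ma = 0.0000598 m/yr = 0.00598 cm/yr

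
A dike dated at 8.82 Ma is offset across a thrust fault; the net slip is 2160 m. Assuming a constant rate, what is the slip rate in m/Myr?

245 m/Myr

rate = 2160 m / 8.82 Ma = 0.000245 m/yr = 245 m/Myr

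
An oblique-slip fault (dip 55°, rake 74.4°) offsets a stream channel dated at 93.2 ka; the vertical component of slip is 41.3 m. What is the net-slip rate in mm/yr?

0.562 mm/yr

dip-slip = throw / sin(dip) = 41.3 / sin(55°) = 50.42 m
net slip = dip-slip / sin(rake) = 50.42 / sin(74.4°) = 52.35 m
rate = 52.35 m / 93.2 ka = 0.000562 m/yr = 0.562 mm/yr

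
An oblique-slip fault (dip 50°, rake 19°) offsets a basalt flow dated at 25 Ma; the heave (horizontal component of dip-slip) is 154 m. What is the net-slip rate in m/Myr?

29.4 m/Myr

dip-slip = heave / cos(dip) = 154 / cos(50°) = 239.6 m
net slip = dip-slip / sin(rake) = 239.6 / sin(19°) = 735.9 m
rate = 735.9 m / 25 Ma = 0.0000294 m/yr = 29.4 m/Myr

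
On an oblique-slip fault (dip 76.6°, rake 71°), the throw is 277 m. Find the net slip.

dip-slip = throw / sin(dip) = 277 / sin(76.6°) = 284.8 m
net slip = dip-slip / sin(rake) = 284.8 / sin(71°) = 301 m

301 m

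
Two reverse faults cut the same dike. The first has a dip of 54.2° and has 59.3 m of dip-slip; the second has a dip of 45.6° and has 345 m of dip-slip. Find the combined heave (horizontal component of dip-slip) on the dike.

276 m

heave_A = 59.3 × cos(54.2°) = 34.69 m
heave_B = 345 × cos(45.6°) = 241.4 m
total = 34.69 + 241.4 = 276 m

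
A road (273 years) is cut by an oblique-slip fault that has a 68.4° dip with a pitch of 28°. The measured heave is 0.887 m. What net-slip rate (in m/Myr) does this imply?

dip-slip = heave / cos(dip) = 0.887 / cos(68.4°) = 2.410 m
net slip = dip-slip / sin(rake) = 2.410 / sin(28°) = 5.132 m
rate = 5.132 m / 273 years = 0.0188 m/yr = 18800 m/Myr

18800 m/Myr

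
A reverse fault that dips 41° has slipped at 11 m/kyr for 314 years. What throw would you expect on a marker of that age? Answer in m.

2.27 m

dip-slip = rate × time = 11 m/kyr × 314 years = 3.454 m
throw = dip-slip × sin(dip) = 3.454 × sin(41°) = 2.27 m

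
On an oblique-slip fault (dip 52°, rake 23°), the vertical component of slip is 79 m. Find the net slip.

dip-slip = throw / sin(dip) = 79 / sin(52°) = 100.3 m
net slip = dip-slip / sin(rake) = 100.3 / sin(23°) = 257 m

257 m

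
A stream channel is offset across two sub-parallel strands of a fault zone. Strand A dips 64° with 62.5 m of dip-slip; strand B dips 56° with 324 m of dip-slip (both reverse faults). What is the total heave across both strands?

heave_A = 62.5 × cos(64°) = 27.40 m
heave_B = 324 × cos(56°) = 181.2 m
total = 27.40 + 181.2 = 209 m

209 m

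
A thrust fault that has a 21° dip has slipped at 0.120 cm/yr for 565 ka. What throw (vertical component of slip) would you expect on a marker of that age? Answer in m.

dip-slip = rate × time = 0.120 cm/yr × 565 ka = 678 m
throw = dip-slip × sin(dip) = 678 × sin(21°) = 243 m

243 m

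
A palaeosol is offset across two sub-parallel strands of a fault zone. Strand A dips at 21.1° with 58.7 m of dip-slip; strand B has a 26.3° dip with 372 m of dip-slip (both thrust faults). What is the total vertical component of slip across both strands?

186 m

throw_A = 58.7 × sin(21.1°) = 21.13 m
throw_B = 372 × sin(26.3°) = 164.8 m
total = 21.13 + 164.8 = 186 m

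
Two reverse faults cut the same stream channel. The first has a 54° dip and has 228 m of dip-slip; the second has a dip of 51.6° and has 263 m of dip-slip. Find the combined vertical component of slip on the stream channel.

391 m

throw_A = 228 × sin(54°) = 184.5 m
throw_B = 263 × sin(51.6°) = 206.1 m
total = 184.5 + 206.1 = 391 m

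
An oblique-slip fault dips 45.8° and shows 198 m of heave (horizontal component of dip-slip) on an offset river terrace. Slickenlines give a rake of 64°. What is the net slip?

dip-slip = heave / cos(dip) = 198 / cos(45.8°) = 284 m
net slip = dip-slip / sin(rake) = 284 / sin(64°) = 316 m

316 m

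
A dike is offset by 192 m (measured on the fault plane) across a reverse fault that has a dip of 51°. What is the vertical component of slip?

149 m

throw = dip-slip × sin(dip) = 192 m × sin(51°) = 149 m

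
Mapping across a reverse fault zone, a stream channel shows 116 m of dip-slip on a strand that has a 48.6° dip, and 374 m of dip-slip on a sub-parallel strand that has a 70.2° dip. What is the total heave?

203 m

heave_A = 116 × cos(48.6°) = 76.71 m
heave_B = 374 × cos(70.2°) = 126.7 m
total = 76.71 + 126.7 = 203 m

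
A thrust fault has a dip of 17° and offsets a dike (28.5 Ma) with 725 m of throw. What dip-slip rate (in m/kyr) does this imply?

0.0870 m/kyr

dip-slip = throw / sin(dip) = 725 m / sin(17°) = 2480 m
rate = 2480 m / 28.5 Ma = 0.0000870 m/yr = 0.0870 m/kyr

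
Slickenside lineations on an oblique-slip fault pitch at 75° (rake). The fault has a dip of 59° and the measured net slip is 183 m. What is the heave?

91 m

dip-slip = net slip × sin(rake) = 183 m × sin(75°) = 176.8 m
heave = dip-slip × cos(dip) = 176.8 × cos(59°) = 91 m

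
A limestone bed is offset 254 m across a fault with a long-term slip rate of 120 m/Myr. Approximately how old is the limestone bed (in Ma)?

2.12 Ma

age = offset / rate = 254 m / (120 m/Myr) = 2.12e+06 yr = 2.12 Ma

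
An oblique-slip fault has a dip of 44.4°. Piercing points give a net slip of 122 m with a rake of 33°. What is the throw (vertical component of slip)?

46.5 m

dip-slip = net slip × sin(rake) = 122 m × sin(33°) = 66.45 m
throw = dip-slip × sin(dip) = 66.45 × sin(44.4°) = 46.5 m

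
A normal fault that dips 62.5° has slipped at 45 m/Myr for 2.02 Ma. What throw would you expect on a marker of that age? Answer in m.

dip-slip = rate × time = 45 m/Myr × 2.02 Ma = 90.90 m
throw = dip-slip × sin(dip) = 90.90 × sin(62.5°) = 80.6 m

80.6 m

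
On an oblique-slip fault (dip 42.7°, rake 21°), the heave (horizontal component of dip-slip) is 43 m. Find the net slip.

dip-slip = heave / cos(dip) = 43 / cos(42.7°) = 58.51 m
net slip = dip-slip / sin(rake) = 58.51 / sin(21°) = 163 m

163 m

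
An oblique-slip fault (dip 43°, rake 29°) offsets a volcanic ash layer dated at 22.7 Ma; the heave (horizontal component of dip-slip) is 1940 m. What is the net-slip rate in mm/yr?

0.241 mm/yr

dip-slip = heave / cos(dip) = 1940 / cos(43°) = 2653 m
net slip = dip-slip / sin(rake) = 2653 / sin(29°) = 5471 m
rate = 5471 m / 22.7 Ma = 0.000241 m/yr = 0.241 mm/yr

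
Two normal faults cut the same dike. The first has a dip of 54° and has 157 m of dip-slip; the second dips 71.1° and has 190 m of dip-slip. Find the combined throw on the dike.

throw_A = 157 × sin(54°) = 127 m
throw_B = 190 × sin(71.1°) = 179.8 m
total = 127 + 179.8 = 307 m

307 m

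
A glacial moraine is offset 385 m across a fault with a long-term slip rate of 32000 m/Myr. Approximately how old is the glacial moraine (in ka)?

12 ka

age = offset / rate = 385 m / (32000 m/Myr) = 12000 yr = 12 ka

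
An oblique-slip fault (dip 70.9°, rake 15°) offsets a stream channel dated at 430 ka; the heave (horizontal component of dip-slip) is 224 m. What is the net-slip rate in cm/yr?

0.615 cm/yr

dip-slip = heave / cos(dip) = 224 / cos(70.9°) = 684.6 m
net slip = dip-slip / sin(rake) = 684.6 / sin(15°) = 2645 m
rate = 2645 m / 430 ka = 0.00615 m/yr = 0.615 cm/yr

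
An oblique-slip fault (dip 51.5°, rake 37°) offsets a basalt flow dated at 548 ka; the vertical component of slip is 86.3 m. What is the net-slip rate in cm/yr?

0.0334 cm/yr

dip-slip = throw / sin(dip) = 86.3 / sin(51.5°) = 110.3 m
net slip = dip-slip / sin(rake) = 110.3 / sin(37°) = 183.2 m
rate = 183.2 m / 548 ka = 0.000334 m/yr = 0.0334 cm/yr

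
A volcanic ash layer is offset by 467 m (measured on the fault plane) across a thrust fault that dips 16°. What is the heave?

449 m

heave = dip-slip × cos(dip) = 467 m × cos(16°) = 449 m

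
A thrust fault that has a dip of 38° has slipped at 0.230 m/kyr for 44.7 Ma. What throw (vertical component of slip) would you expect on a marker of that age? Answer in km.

dip-slip = rate × time = 0.230 m/kyr × 44.7 Ma = 10280 m
throw = dip-slip × sin(dip) = 10280 × sin(38°) = 6330 m = 6.33 km

6.33 km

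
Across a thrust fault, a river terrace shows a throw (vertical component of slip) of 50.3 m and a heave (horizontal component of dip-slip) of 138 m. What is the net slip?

net slip = √(throw² + heave²) = √(50.3² + 138²) = 147 m

147 m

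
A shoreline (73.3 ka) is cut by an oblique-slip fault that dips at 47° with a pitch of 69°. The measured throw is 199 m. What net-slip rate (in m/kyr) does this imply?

3.98 m/kyr

dip-slip = throw / sin(dip) = 199 / sin(47°) = 272.1 m
net slip = dip-slip / sin(rake) = 272.1 / sin(69°) = 291.5 m
rate = 291.5 m / 73.3 ka = 0.00398 m/yr = 3.98 m/kyr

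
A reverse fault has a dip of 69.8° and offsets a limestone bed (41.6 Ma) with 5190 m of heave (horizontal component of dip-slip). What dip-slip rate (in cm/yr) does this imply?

0.0361 cm/yr

dip-slip = heave / cos(dip) = 5190 m / cos(69.8°) = 15030 m
rate = 15030 m / 41.6 Ma = 0.000361 m/yr = 0.0361 cm/yr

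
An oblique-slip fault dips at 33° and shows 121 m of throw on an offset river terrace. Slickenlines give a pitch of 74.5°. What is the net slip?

dip-slip = throw / sin(dip) = 121 / sin(33°) = 222.2 m
net slip = dip-slip / sin(rake) = 222.2 / sin(74.5°) = 231 m

231 m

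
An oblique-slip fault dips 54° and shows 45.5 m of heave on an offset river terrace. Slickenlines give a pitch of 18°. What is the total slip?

dip-slip = heave / cos(dip) = 45.5 / cos(54°) = 77.41 m
net slip = dip-slip / sin(rake) = 77.41 / sin(18°) = 251 m

251 m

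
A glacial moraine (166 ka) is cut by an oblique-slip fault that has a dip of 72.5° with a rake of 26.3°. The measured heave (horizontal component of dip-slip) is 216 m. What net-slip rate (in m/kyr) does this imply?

dip-slip = heave / cos(dip) = 216 / cos(72.5°) = 718.3 m
net slip = dip-slip / sin(rake) = 718.3 / sin(26.3°) = 1621 m
rate = 1621 m / 166 ka = 0.00977 m/yr = 9.77 m/kyr

9.77 m/kyr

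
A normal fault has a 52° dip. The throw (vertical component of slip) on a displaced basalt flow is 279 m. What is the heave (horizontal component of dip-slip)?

218 m

heave = throw / tan(dip) = 279 / tan(52°) = 218 m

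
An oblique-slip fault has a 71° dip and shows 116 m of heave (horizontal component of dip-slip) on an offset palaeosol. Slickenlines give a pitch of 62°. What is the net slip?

dip-slip = heave / cos(dip) = 116 / cos(71°) = 356.3 m
net slip = dip-slip / sin(rake) = 356.3 / sin(62°) = 404 m

404 m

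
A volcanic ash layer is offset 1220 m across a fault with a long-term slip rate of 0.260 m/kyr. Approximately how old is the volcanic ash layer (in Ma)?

4.69 Ma

age = offset / rate = 1220 m / (0.260 m/kyr) = 4.69e+06 yr = 4.69 Ma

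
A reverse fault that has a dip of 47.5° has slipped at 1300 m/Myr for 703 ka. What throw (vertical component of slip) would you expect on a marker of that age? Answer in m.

674 m

dip-slip = rate × time = 1300 m/Myr × 703 ka = 913.9 m
throw = dip-slip × sin(dip) = 913.9 × sin(47.5°) = 674 m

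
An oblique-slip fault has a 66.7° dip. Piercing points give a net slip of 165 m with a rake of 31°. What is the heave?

dip-slip = net slip × sin(rake) = 165 m × sin(31°) = 84.98 m
heave = dip-slip × cos(dip) = 84.98 × cos(66.7°) = 33.6 m

33.6 m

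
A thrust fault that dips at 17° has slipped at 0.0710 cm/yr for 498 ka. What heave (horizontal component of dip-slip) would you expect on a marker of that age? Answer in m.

dip-slip = rate × time = 0.0710 cm/yr × 498 ka = 353.6 m
heave = dip-slip × cos(dip) = 353.6 × cos(17°) = 338 m

338 m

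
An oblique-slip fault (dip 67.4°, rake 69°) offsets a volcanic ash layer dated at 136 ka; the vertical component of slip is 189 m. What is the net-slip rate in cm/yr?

0.161 cm/yr

dip-slip = throw / sin(dip) = 189 / sin(67.4°) = 204.7 m
net slip = dip-slip / sin(rake) = 204.7 / sin(69°) = 219.3 m
rate = 219.3 m / 136 ka = 0.00161 m/yr = 0.161 cm/yr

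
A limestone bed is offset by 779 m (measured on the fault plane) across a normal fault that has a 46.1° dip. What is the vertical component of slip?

throw = dip-slip × sin(dip) = 779 m × sin(46.1°) = 561 m

561 m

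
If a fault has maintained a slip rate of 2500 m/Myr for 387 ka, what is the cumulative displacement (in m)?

slip = rate × time = 2500 m/Myr × 387 ka = 968 m

968 m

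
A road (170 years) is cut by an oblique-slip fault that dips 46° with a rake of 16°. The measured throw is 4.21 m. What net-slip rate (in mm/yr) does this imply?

dip-slip = throw / sin(dip) = 4.21 / sin(46°) = 5.853 m
net slip = dip-slip / sin(rake) = 5.853 / sin(16°) = 21.23 m
rate = 21.23 m / 170 years = 0.125 m/yr = 125 mm/yr

125 mm/yr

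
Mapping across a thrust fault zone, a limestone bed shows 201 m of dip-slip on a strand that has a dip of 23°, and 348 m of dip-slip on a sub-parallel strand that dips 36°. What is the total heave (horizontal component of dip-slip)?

467 m

heave_A = 201 × cos(23°) = 185 m
heave_B = 348 × cos(36°) = 281.5 m
total = 185 + 281.5 = 467 m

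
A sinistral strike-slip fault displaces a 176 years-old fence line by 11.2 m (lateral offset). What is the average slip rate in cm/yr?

6.36 cm/yr

rate = 11.2 m / 176 years = 0.0636 m/yr = 6.36 cm/yr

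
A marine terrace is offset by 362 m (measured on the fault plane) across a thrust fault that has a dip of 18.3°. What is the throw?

throw = dip-slip × sin(dip) = 362 m × sin(18.3°) = 114 m

114 m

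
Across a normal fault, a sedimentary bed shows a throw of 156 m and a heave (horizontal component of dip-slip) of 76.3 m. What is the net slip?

net slip = √(throw² + heave²) = √(156² + 76.3²) = 174 m

174 m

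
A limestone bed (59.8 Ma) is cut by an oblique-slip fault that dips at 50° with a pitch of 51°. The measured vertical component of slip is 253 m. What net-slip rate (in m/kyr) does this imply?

dip-slip = throw / sin(dip) = 253 / sin(50°) = 330.3 m
net slip = dip-slip / sin(rake) = 330.3 / sin(51°) = 425 m
rate = 425 m / 59.8 Ma = 0.00000711 m/yr = 0.00711 m/kyr

0.00711 m/kyr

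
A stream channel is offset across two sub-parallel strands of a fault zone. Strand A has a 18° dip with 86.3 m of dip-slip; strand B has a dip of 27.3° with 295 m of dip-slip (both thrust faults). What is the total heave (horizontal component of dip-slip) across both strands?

344 m

heave_A = 86.3 × cos(18°) = 82.08 m
heave_B = 295 × cos(27.3°) = 262.1 m
total = 82.08 + 262.1 = 344 m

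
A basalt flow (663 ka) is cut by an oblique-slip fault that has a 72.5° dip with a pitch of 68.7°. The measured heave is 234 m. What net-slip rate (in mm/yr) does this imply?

dip-slip = heave / cos(dip) = 234 / cos(72.5°) = 778.2 m
net slip = dip-slip / sin(rake) = 778.2 / sin(68.7°) = 835.2 m
rate = 835.2 m / 663 ka = 0.00126 m/yr = 1.26 mm/yr

1.26 mm/yr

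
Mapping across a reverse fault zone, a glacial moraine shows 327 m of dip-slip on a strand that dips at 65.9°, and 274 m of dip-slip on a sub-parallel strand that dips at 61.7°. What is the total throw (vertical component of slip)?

throw_A = 327 × sin(65.9°) = 298.5 m
throw_B = 274 × sin(61.7°) = 241.3 m
total = 298.5 + 241.3 = 540 m

540 m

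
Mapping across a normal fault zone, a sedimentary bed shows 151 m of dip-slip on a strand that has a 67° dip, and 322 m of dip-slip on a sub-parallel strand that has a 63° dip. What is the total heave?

205 m

heave_A = 151 × cos(67°) = 59 m
heave_B = 322 × cos(63°) = 146.2 m
total = 59 + 146.2 = 205 m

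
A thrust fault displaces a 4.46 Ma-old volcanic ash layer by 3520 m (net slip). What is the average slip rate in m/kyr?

0.789 m/kyr

rate = 3520 m / 4.46 Ma = 0.000789 m/yr = 0.789 m/kyr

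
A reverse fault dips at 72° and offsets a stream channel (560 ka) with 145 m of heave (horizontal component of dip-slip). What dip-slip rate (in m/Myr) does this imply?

dip-slip = heave / cos(dip) = 145 m / cos(72°) = 469.2 m
rate = 469.2 m / 560 ka = 0.000838 m/yr = 838 m/Myr

838 m/Myr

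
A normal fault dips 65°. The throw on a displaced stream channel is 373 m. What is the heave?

heave = throw / tan(dip) = 373 / tan(65°) = 174 m

174 m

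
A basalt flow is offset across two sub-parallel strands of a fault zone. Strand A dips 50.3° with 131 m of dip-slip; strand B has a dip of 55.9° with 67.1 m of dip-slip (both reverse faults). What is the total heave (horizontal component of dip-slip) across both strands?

121 m

heave_A = 131 × cos(50.3°) = 83.68 m
heave_B = 67.1 × cos(55.9°) = 37.62 m
total = 83.68 + 37.62 = 121 m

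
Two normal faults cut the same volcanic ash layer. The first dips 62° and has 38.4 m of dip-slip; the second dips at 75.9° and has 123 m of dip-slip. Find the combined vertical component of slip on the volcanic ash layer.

throw_A = 38.4 × sin(62°) = 33.91 m
throw_B = 123 × sin(75.9°) = 119.3 m
total = 33.91 + 119.3 = 153 m

153 m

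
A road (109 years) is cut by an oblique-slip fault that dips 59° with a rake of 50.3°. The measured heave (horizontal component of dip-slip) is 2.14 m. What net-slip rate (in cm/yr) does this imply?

dip-slip = heave / cos(dip) = 2.14 / cos(59°) = 4.155 m
net slip = dip-slip / sin(rake) = 4.155 / sin(50.3°) = 5.400 m
rate = 5.400 m / 109 years = 0.0495 m/yr = 4.95 cm/yr

4.95 cm/yr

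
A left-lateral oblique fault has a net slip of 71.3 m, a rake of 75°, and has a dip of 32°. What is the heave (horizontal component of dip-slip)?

dip-slip = net slip × sin(rake) = 71.3 m × sin(75°) = 68.87 m
heave = dip-slip × cos(dip) = 68.87 × cos(32°) = 58.4 m

58.4 m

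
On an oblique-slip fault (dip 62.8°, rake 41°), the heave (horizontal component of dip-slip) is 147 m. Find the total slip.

dip-slip = heave / cos(dip) = 147 / cos(62.8°) = 321.6 m
net slip = dip-slip / sin(rake) = 321.6 / sin(41°) = 490 m

490 m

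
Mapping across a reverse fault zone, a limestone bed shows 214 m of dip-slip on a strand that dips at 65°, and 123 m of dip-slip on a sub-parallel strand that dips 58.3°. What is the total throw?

throw_A = 214 × sin(65°) = 193.9 m
throw_B = 123 × sin(58.3°) = 104.6 m
total = 193.9 + 104.6 = 299 m

299 m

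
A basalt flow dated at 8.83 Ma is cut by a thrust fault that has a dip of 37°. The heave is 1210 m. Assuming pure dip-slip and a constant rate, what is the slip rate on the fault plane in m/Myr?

172 m/Myr

dip-slip = heave / cos(dip) = 1210 m / cos(37°) = 1515 m
rate = 1515 m / 8.83 Ma = 0.000172 m/yr = 172 m/Myr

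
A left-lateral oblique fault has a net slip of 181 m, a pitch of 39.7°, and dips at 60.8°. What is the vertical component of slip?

dip-slip = net slip × sin(rake) = 181 m × sin(39.7°) = 115.6 m
throw = dip-slip × sin(dip) = 115.6 × sin(60.8°) = 101 m

101 m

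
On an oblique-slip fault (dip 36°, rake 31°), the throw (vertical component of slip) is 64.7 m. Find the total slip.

dip-slip = throw / sin(dip) = 64.7 / sin(36°) = 110.1 m
net slip = dip-slip / sin(rake) = 110.1 / sin(31°) = 214 m

214 m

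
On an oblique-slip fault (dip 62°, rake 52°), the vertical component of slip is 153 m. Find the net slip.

dip-slip = throw / sin(dip) = 153 / sin(62°) = 173.3 m
net slip = dip-slip / sin(rake) = 173.3 / sin(52°) = 220 m

220 m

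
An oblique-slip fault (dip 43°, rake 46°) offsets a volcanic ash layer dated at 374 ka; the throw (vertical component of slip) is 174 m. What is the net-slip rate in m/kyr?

0.948 m/kyr

dip-slip = throw / sin(dip) = 174 / sin(43°) = 255.1 m
net slip = dip-slip / sin(rake) = 255.1 / sin(46°) = 354.7 m
rate = 354.7 m / 374 ka = 0.000948 m/yr = 0.948 m/kyr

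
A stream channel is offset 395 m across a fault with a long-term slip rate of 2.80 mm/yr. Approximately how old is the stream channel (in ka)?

age = offset / rate = 395 m / (2.80 mm/yr) = 141000 yr = 141 ka

141 ka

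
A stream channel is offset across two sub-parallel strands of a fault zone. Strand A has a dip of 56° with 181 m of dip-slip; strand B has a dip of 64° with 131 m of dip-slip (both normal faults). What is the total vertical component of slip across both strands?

268 m

throw_A = 181 × sin(56°) = 150.1 m
throw_B = 131 × sin(64°) = 117.7 m
total = 150.1 + 117.7 = 268 m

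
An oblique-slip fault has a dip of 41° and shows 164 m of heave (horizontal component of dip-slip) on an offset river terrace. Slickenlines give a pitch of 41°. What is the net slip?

331 m

dip-slip = heave / cos(dip) = 164 / cos(41°) = 217.3 m
net slip = dip-slip / sin(rake) = 217.3 / sin(41°) = 331 m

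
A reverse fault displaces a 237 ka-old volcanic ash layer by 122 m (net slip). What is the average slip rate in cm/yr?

0.0515 cm/yr

rate = 122 m / 237 ka = 0.000515 m/yr = 0.0515 cm/yr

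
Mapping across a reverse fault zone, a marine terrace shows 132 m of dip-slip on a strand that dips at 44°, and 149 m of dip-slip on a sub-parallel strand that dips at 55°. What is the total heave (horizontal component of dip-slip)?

180 m

heave_A = 132 × cos(44°) = 94.95 m
heave_B = 149 × cos(55°) = 85.46 m
total = 94.95 + 85.46 = 180 m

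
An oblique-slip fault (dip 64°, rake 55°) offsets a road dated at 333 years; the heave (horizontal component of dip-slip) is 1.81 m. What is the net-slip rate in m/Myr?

dip-slip = heave / cos(dip) = 1.81 / cos(64°) = 4.129 m
net slip = dip-slip / sin(rake) = 4.129 / sin(55°) = 5.040 m
rate = 5.040 m / 333 years = 0.0151 m/yr = 15100 m/Myr

15100 m/Myr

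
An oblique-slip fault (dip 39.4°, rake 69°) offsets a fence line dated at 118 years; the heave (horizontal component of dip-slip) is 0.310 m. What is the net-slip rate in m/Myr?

dip-slip = heave / cos(dip) = 0.310 / cos(39.4°) = 0.4012 m
net slip = dip-slip / sin(rake) = 0.4012 / sin(69°) = 0.4297 m
rate = 0.4297 m / 118 years = 0.00364 m/yr = 3640 m/Myr

3640 m/Myr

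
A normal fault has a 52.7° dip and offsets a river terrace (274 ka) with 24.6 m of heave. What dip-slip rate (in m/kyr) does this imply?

dip-slip = heave / cos(dip) = 24.6 m / cos(52.7°) = 40.59 m
rate = 40.59 m / 274 ka = 0.000148 m/yr = 0.148 m/kyr

0.148 m/kyr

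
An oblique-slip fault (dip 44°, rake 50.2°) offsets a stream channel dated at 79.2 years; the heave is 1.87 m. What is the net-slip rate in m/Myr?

42700 m/Myr

dip-slip = heave / cos(dip) = 1.87 / cos(44°) = 2.600 m
net slip = dip-slip / sin(rake) = 2.600 / sin(50.2°) = 3.384 m
rate = 3.384 m / 79.2 years = 0.0427 m/yr = 42700 m/Myr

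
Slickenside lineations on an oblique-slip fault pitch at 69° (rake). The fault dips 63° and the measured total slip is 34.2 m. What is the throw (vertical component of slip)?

28.4 m

dip-slip = net slip × sin(rake) = 34.2 m × sin(69°) = 31.93 m
throw = dip-slip × sin(dip) = 31.93 × sin(63°) = 28.4 m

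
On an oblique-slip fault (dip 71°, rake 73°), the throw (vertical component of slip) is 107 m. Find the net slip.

118 m

dip-slip = throw / sin(dip) = 107 / sin(71°) = 113.2 m
net slip = dip-slip / sin(rake) = 113.2 / sin(73°) = 118 m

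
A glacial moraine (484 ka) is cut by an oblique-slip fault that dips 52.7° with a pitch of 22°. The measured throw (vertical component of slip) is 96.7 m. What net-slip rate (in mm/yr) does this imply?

dip-slip = throw / sin(dip) = 96.7 / sin(52.7°) = 121.6 m
net slip = dip-slip / sin(rake) = 121.6 / sin(22°) = 324.5 m
rate = 324.5 m / 484 ka = 0.000670 m/yr = 0.670 mm/yr

0.670 mm/yr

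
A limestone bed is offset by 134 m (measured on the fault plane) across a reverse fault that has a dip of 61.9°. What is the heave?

heave = dip-slip × cos(dip) = 134 m × cos(61.9°) = 63.1 m

63.1 m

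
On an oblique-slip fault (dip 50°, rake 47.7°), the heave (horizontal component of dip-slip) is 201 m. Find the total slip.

dip-slip = heave / cos(dip) = 201 / cos(50°) = 312.7 m
net slip = dip-slip / sin(rake) = 312.7 / sin(47.7°) = 423 m

423 m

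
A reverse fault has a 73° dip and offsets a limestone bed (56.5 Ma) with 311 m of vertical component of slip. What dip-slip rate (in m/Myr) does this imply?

5.76 m/Myr

dip-slip = throw / sin(dip) = 311 m / sin(73°) = 325.2 m
rate = 325.2 m / 56.5 Ma = 0.00000576 m/yr = 5.76 m/Myr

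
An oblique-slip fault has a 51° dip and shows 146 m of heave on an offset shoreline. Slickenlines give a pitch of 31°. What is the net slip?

dip-slip = heave / cos(dip) = 146 / cos(51°) = 232 m
net slip = dip-slip / sin(rake) = 232 / sin(31°) = 450 m

450 m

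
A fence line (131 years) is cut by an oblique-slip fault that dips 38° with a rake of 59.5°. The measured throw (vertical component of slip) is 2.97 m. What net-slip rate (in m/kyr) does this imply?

dip-slip = throw / sin(dip) = 2.97 / sin(38°) = 4.824 m
net slip = dip-slip / sin(rake) = 4.824 / sin(59.5°) = 5.599 m
rate = 5.599 m / 131 years = 0.0427 m/yr = 42.7 m/kyr

42.7 m/kyr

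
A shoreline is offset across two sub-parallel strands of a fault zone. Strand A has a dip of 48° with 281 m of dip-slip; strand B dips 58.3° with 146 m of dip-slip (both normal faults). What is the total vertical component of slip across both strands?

throw_A = 281 × sin(48°) = 208.8 m
throw_B = 146 × sin(58.3°) = 124.2 m
total = 208.8 + 124.2 = 333 m

333 m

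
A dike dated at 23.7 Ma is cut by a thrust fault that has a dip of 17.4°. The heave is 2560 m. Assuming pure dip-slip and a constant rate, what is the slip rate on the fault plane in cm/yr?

0.0113 cm/yr

dip-slip = heave / cos(dip) = 2560 m / cos(17.4°) = 2683 m
rate = 2683 m / 23.7 Ma = 0.000113 m/yr = 0.0113 cm/yr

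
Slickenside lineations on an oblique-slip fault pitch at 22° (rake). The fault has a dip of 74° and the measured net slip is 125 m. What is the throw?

45 m

dip-slip = net slip × sin(rake) = 125 m × sin(22°) = 46.83 m
throw = dip-slip × sin(dip) = 46.83 × sin(74°) = 45 m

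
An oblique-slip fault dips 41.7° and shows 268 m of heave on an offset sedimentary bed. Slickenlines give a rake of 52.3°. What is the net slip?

dip-slip = heave / cos(dip) = 268 / cos(41.7°) = 358.9 m
net slip = dip-slip / sin(rake) = 358.9 / sin(52.3°) = 454 m

454 m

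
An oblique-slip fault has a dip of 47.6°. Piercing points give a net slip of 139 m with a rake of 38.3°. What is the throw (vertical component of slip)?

63.6 m

dip-slip = net slip × sin(rake) = 139 m × sin(38.3°) = 86.15 m
throw = dip-slip × sin(dip) = 86.15 × sin(47.6°) = 63.6 m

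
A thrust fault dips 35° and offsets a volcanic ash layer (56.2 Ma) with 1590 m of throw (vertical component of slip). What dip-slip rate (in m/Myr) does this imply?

49.3 m/Myr

dip-slip = throw / sin(dip) = 1590 m / sin(35°) = 2772 m
rate = 2772 m / 56.2 Ma = 0.0000493 m/yr = 49.3 m/Myr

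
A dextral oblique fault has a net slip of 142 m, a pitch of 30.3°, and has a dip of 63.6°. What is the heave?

dip-slip = net slip × sin(rake) = 142 m × sin(30.3°) = 71.64 m
heave = dip-slip × cos(dip) = 71.64 × cos(63.6°) = 31.9 m

31.9 m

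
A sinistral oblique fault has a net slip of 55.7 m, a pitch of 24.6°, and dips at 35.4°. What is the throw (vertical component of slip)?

dip-slip = net slip × sin(rake) = 55.7 m × sin(24.6°) = 23.19 m
throw = dip-slip × sin(dip) = 23.19 × sin(35.4°) = 13.4 m

13.4 m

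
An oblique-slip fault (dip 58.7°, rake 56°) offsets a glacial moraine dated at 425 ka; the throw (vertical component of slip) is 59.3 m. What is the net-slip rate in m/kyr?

0.197 m/kyr

dip-slip = throw / sin(dip) = 59.3 / sin(58.7°) = 69.40 m
net slip = dip-slip / sin(rake) = 69.40 / sin(56°) = 83.71 m
rate = 83.71 m / 425 ka = 0.000197 m/yr = 0.197 m/kyr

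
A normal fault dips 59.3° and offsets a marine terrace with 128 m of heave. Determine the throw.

throw = heave × tan(dip) = 128 × tan(59.3°) = 216 m

216 m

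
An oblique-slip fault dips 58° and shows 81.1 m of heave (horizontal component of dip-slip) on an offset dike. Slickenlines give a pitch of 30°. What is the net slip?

dip-slip = heave / cos(dip) = 81.1 / cos(58°) = 153 m
net slip = dip-slip / sin(rake) = 153 / sin(30°) = 306 m

306 m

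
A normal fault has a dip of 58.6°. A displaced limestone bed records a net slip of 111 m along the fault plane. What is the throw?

94.7 m

throw = dip-slip × sin(dip) = 111 m × sin(58.6°) = 94.7 m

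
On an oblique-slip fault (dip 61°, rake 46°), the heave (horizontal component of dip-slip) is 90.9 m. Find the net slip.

dip-slip = heave / cos(dip) = 90.9 / cos(61°) = 187.5 m
net slip = dip-slip / sin(rake) = 187.5 / sin(46°) = 261 m

261 m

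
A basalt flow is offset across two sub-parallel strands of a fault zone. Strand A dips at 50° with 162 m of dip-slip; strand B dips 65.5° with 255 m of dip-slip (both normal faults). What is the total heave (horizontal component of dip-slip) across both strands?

heave_A = 162 × cos(50°) = 104.1 m
heave_B = 255 × cos(65.5°) = 105.7 m
total = 104.1 + 105.7 = 210 m

210 m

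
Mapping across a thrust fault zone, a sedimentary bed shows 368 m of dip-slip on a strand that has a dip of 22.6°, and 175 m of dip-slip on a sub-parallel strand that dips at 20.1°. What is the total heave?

504 m

heave_A = 368 × cos(22.6°) = 339.7 m
heave_B = 175 × cos(20.1°) = 164.3 m
total = 339.7 + 164.3 = 504 m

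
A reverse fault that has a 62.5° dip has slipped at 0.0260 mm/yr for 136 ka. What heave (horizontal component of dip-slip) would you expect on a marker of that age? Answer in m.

dip-slip = rate × time = 0.0260 mm/yr × 136 ka = 3.536 m
heave = dip-slip × cos(dip) = 3.536 × cos(62.5°) = 1.63 m

1.63 m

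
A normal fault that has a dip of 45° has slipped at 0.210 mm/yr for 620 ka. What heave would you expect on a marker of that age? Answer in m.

dip-slip = rate × time = 0.210 mm/yr × 620 ka = 130.2 m
heave = dip-slip × cos(dip) = 130.2 × cos(45°) = 92.1 m

92.1 m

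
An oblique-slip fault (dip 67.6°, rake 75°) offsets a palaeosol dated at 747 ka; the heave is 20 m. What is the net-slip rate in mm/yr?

0.0727 mm/yr

dip-slip = heave / cos(dip) = 20 / cos(67.6°) = 52.48 m
net slip = dip-slip / sin(rake) = 52.48 / sin(75°) = 54.34 m
rate = 54.34 m / 747 ka = 0.0000727 m/yr = 0.0727 mm/yr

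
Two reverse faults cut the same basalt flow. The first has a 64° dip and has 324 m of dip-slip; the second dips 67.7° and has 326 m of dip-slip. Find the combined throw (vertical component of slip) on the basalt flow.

throw_A = 324 × sin(64°) = 291.2 m
throw_B = 326 × sin(67.7°) = 301.6 m
total = 291.2 + 301.6 = 593 m

593 m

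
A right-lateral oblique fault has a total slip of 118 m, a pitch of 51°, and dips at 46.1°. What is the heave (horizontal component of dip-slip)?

63.6 m

dip-slip = net slip × sin(rake) = 118 m × sin(51°) = 91.70 m
heave = dip-slip × cos(dip) = 91.70 × cos(46.1°) = 63.6 m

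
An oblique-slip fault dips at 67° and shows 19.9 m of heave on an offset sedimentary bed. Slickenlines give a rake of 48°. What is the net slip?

68.5 m

dip-slip = heave / cos(dip) = 19.9 / cos(67°) = 50.93 m
net slip = dip-slip / sin(rake) = 50.93 / sin(48°) = 68.5 m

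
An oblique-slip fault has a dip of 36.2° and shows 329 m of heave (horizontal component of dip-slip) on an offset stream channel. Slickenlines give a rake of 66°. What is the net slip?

dip-slip = heave / cos(dip) = 329 / cos(36.2°) = 407.7 m
net slip = dip-slip / sin(rake) = 407.7 / sin(66°) = 446 m

446 m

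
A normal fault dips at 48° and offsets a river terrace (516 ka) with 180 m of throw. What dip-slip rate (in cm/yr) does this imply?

0.0469 cm/yr

dip-slip = throw / sin(dip) = 180 m / sin(48°) = 242.2 m
rate = 242.2 m / 516 ka = 0.000469 m/yr = 0.0469 cm/yr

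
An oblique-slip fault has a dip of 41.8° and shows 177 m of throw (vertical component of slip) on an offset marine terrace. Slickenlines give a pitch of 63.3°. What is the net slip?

297 m

dip-slip = throw / sin(dip) = 177 / sin(41.8°) = 265.6 m
net slip = dip-slip / sin(rake) = 265.6 / sin(63.3°) = 297 m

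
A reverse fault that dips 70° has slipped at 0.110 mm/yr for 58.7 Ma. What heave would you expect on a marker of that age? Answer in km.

dip-slip = rate × time = 0.110 mm/yr × 58.7 Ma = 6457 m
heave = dip-slip × cos(dip) = 6457 × cos(70°) = 2210 m = 2.21 km

2.21 km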